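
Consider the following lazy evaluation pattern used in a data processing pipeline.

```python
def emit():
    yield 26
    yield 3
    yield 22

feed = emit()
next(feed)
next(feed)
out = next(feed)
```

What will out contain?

Step 1: emit() creates a generator.
Step 2: next(feed) yields 26 (consumed and discarded).
Step 3: next(feed) yields 3 (consumed and discarded).
Step 4: next(feed) yields 22, assigned to out.
Therefore out = 22.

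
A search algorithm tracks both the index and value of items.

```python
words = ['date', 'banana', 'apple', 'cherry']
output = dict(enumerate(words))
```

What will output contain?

Step 1: enumerate pairs indices with words:
  0 -> 'date'
  1 -> 'banana'
  2 -> 'apple'
  3 -> 'cherry'
Therefore output = {0: 'date', 1: 'banana', 2: 'apple', 3: 'cherry'}.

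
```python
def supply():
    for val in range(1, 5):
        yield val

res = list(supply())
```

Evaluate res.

Step 1: The generator yields each value from range(1, 5).
Step 2: list() consumes all yields: [1, 2, 3, 4].
Therefore res = [1, 2, 3, 4].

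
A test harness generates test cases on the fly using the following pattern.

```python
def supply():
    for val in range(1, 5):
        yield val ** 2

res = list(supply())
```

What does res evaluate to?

Step 1: For each val in range(1, 5), yield val**2:
  val=1: yield 1**2 = 1
  val=2: yield 2**2 = 4
  val=3: yield 3**2 = 9
  val=4: yield 4**2 = 16
Therefore res = [1, 4, 9, 16].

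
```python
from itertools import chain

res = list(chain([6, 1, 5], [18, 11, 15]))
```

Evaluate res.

Step 1: chain() concatenates iterables: [6, 1, 5] + [18, 11, 15].
Therefore res = [6, 1, 5, 18, 11, 15].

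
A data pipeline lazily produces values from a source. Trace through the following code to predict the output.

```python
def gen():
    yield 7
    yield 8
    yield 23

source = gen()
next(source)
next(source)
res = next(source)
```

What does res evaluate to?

Step 1: gen() creates a generator.
Step 2: next(source) yields 7 (consumed and discarded).
Step 3: next(source) yields 8 (consumed and discarded).
Step 4: next(source) yields 23, assigned to res.
Therefore res = 23.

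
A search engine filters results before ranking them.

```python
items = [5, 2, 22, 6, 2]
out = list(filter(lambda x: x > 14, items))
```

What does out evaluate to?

Step 1: Filter elements > 14:
  5: removed
  2: removed
  22: kept
  6: removed
  2: removed
Therefore out = [22].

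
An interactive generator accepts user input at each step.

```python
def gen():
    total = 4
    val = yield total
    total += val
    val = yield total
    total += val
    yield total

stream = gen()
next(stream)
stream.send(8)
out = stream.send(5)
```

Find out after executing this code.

Step 1: next() -> yield total=4.
Step 2: send(8) -> val=8, total = 4+8 = 12, yield 12.
Step 3: send(5) -> val=5, total = 12+5 = 17, yield 17.
Therefore out = 17.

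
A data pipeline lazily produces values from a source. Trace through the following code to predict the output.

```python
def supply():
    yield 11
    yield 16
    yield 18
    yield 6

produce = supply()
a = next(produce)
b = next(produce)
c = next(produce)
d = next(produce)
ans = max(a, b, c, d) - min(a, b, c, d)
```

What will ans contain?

Step 1: Create generator and consume all values:
  a = next(produce) = 11
  b = next(produce) = 16
  c = next(produce) = 18
  d = next(produce) = 6
Step 2: max = 18, min = 6, ans = 18 - 6 = 12.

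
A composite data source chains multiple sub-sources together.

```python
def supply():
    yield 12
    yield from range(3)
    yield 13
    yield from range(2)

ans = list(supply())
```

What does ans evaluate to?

Step 1: Trace yields in order:
  yield 12
  yield 0
  yield 1
  yield 2
  yield 13
  yield 0
  yield 1
Therefore ans = [12, 0, 1, 2, 13, 0, 1].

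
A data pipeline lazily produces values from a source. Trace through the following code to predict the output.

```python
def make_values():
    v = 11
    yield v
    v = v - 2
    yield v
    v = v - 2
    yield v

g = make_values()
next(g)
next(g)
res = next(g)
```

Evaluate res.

Step 1: Trace through generator execution:
  Yield 1: v starts at 11, yield 11
  Yield 2: v = 11 - 2 = 9, yield 9
  Yield 3: v = 9 - 2 = 7, yield 7
Step 2: First next() gets 11, second next() gets the second value, third next() yields 7.
Therefore res = 7.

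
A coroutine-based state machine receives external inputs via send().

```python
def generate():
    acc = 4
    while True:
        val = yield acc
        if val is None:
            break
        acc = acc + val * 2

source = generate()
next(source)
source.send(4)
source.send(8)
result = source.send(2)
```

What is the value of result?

Step 1: next() -> yield acc=4.
Step 2: send(4) -> val=4, acc = 4 + 4*2 = 12, yield 12.
Step 3: send(8) -> val=8, acc = 12 + 8*2 = 28, yield 28.
Step 4: send(2) -> val=2, acc = 28 + 2*2 = 32, yield 32.
Therefore result = 32.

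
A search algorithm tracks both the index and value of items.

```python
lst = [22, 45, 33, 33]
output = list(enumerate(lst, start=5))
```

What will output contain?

Step 1: enumerate with start=5:
  (5, 22)
  (6, 45)
  (7, 33)
  (8, 33)
Therefore output = [(5, 22), (6, 45), (7, 33), (8, 33)].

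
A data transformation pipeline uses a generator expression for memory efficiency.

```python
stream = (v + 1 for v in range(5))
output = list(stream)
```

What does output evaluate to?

Step 1: For each v in range(5), compute v+1:
  v=0: 0+1 = 1
  v=1: 1+1 = 2
  v=2: 2+1 = 3
  v=3: 3+1 = 4
  v=4: 4+1 = 5
Therefore output = [1, 2, 3, 4, 5].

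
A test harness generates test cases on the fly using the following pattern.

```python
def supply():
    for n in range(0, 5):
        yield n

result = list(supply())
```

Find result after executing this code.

Step 1: The generator yields each value from range(0, 5).
Step 2: list() consumes all yields: [0, 1, 2, 3, 4].
Therefore result = [0, 1, 2, 3, 4].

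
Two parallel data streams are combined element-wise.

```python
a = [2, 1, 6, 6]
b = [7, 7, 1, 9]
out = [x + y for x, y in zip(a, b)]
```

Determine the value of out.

Step 1: Add corresponding elements:
  2 + 7 = 9
  1 + 7 = 8
  6 + 1 = 7
  6 + 9 = 15
Therefore out = [9, 8, 7, 15].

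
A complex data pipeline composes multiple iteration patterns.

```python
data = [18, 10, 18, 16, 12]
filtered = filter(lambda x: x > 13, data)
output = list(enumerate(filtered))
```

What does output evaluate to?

Step 1: Filter [18, 10, 18, 16, 12] for > 13: [18, 18, 16].
Step 2: enumerate re-indexes from 0: [(0, 18), (1, 18), (2, 16)].
Therefore output = [(0, 18), (1, 18), (2, 16)].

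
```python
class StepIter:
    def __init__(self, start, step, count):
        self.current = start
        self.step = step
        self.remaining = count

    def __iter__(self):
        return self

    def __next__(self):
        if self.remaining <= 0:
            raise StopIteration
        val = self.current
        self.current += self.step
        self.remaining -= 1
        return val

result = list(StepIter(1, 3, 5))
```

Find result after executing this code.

Step 1: StepIter starts at 1, increments by 3, for 5 steps:
  Yield 1, then current += 3
  Yield 4, then current += 3
  Yield 7, then current += 3
  Yield 10, then current += 3
  Yield 13, then current += 3
Therefore result = [1, 4, 7, 10, 13].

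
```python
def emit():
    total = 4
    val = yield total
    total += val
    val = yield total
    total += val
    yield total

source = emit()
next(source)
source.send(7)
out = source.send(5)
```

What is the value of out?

Step 1: next() -> yield total=4.
Step 2: send(7) -> val=7, total = 4+7 = 11, yield 11.
Step 3: send(5) -> val=5, total = 11+5 = 16, yield 16.
Therefore out = 16.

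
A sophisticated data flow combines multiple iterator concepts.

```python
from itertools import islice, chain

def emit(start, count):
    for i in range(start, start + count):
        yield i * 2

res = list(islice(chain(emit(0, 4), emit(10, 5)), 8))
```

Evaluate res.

Step 1: emit(0, 4) yields [0, 2, 4, 6].
Step 2: emit(10, 5) yields [20, 22, 24, 26, 28].
Step 3: chain concatenates: [0, 2, 4, 6, 20, 22, 24, 26, 28].
Step 4: islice takes first 8: [0, 2, 4, 6, 20, 22, 24, 26].
Therefore res = [0, 2, 4, 6, 20, 22, 24, 26].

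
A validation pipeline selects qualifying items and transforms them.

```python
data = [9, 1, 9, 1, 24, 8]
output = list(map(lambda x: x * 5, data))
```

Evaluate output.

Step 1: Apply lambda x: x * 5 to each element:
  9 -> 45
  1 -> 5
  9 -> 45
  1 -> 5
  24 -> 120
  8 -> 40
Therefore output = [45, 5, 45, 5, 120, 40].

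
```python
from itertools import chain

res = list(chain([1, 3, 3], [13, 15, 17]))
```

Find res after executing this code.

Step 1: chain() concatenates iterables: [1, 3, 3] + [13, 15, 17].
Therefore res = [1, 3, 3, 13, 15, 17].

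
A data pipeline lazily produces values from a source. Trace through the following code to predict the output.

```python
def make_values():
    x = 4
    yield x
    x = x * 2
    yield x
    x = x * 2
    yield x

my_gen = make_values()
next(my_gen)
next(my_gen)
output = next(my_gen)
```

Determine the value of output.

Step 1: Trace through generator execution:
  Yield 1: x starts at 4, yield 4
  Yield 2: x = 4 * 2 = 8, yield 8
  Yield 3: x = 8 * 2 = 16, yield 16
Step 2: First next() gets 4, second next() gets the second value, third next() yields 16.
Therefore output = 16.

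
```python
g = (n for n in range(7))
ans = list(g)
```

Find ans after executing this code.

Step 1: Generator expression iterates range(7): [0, 1, 2, 3, 4, 5, 6].
Step 2: list() collects all values.
Therefore ans = [0, 1, 2, 3, 4, 5, 6].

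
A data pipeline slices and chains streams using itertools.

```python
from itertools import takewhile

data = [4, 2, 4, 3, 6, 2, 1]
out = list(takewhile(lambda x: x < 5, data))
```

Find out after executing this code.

Step 1: takewhile stops at first element >= 5:
  4 < 5: take
  2 < 5: take
  4 < 5: take
  3 < 5: take
  6 >= 5: stop
Therefore out = [4, 2, 4, 3].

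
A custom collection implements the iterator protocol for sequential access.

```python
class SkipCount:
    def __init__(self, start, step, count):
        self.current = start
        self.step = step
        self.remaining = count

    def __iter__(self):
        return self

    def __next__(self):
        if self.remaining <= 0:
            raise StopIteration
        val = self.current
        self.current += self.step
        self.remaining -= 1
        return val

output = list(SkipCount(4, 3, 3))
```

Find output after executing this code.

Step 1: SkipCount starts at 4, increments by 3, for 3 steps:
  Yield 4, then current += 3
  Yield 7, then current += 3
  Yield 10, then current += 3
Therefore output = [4, 7, 10].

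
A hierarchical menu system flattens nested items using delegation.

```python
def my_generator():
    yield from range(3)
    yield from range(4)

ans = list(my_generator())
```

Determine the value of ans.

Step 1: Trace yields in order:
  yield 0
  yield 1
  yield 2
  yield 0
  yield 1
  yield 2
  yield 3
Therefore ans = [0, 1, 2, 0, 1, 2, 3].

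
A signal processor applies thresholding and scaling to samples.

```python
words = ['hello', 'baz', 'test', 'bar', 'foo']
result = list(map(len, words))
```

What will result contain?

Step 1: Map len() to each word:
  'hello' -> 5
  'baz' -> 3
  'test' -> 4
  'bar' -> 3
  'foo' -> 3
Therefore result = [5, 3, 4, 3, 3].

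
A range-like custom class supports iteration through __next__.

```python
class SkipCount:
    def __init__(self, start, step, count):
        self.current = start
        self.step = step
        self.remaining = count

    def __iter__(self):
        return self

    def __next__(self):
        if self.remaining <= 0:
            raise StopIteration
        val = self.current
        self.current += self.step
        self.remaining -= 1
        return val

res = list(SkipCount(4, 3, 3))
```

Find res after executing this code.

Step 1: SkipCount starts at 4, increments by 3, for 3 steps:
  Yield 4, then current += 3
  Yield 7, then current += 3
  Yield 10, then current += 3
Therefore res = [4, 7, 10].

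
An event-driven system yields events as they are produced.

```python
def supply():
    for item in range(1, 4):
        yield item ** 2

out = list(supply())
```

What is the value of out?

Step 1: For each item in range(1, 4), yield item**2:
  item=1: yield 1**2 = 1
  item=2: yield 2**2 = 4
  item=3: yield 3**2 = 9
Therefore out = [1, 4, 9].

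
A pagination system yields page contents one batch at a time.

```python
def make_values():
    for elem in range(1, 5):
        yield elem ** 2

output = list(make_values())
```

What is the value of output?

Step 1: For each elem in range(1, 5), yield elem**2:
  elem=1: yield 1**2 = 1
  elem=2: yield 2**2 = 4
  elem=3: yield 3**2 = 9
  elem=4: yield 4**2 = 16
Therefore output = [1, 4, 9, 16].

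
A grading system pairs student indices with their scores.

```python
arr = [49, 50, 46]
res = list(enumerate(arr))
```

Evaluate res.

Step 1: enumerate pairs each element with its index:
  (0, 49)
  (1, 50)
  (2, 46)
Therefore res = [(0, 49), (1, 50), (2, 46)].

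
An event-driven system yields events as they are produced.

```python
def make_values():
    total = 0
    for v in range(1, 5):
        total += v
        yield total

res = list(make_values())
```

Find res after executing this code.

Step 1: Generator accumulates running sum:
  v=1: total = 1, yield 1
  v=2: total = 3, yield 3
  v=3: total = 6, yield 6
  v=4: total = 10, yield 10
Therefore res = [1, 3, 6, 10].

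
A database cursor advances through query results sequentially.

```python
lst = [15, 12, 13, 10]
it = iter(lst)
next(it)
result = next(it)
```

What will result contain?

Step 1: Create iterator over [15, 12, 13, 10].
Step 2: next() consumes 15.
Step 3: next() returns 12.
Therefore result = 12.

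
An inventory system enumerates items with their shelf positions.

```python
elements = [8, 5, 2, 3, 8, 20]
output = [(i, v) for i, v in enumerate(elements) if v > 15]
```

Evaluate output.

Step 1: Filter enumerate([8, 5, 2, 3, 8, 20]) keeping v > 15:
  (0, 8): 8 <= 15, excluded
  (1, 5): 5 <= 15, excluded
  (2, 2): 2 <= 15, excluded
  (3, 3): 3 <= 15, excluded
  (4, 8): 8 <= 15, excluded
  (5, 20): 20 > 15, included
Therefore output = [(5, 20)].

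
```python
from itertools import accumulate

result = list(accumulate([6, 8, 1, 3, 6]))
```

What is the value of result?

Step 1: accumulate computes running sums:
  + 6 = 6
  + 8 = 14
  + 1 = 15
  + 3 = 18
  + 6 = 24
Therefore result = [6, 14, 15, 18, 24].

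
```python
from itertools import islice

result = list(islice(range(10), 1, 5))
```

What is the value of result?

Step 1: islice(range(10), 1, 5) takes elements at indices [1, 5).
Step 2: Elements: [1, 2, 3, 4].
Therefore result = [1, 2, 3, 4].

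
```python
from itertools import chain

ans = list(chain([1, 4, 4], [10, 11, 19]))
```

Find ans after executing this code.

Step 1: chain() concatenates iterables: [1, 4, 4] + [10, 11, 19].
Therefore ans = [1, 4, 4, 10, 11, 19].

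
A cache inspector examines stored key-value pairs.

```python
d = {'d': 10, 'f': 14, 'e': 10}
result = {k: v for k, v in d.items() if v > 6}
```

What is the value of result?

Step 1: Filter items where value > 6:
  'd': 10 > 6: kept
  'f': 14 > 6: kept
  'e': 10 > 6: kept
Therefore result = {'d': 10, 'f': 14, 'e': 10}.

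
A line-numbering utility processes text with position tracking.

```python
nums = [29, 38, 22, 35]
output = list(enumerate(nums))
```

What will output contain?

Step 1: enumerate pairs each element with its index:
  (0, 29)
  (1, 38)
  (2, 22)
  (3, 35)
Therefore output = [(0, 29), (1, 38), (2, 22), (3, 35)].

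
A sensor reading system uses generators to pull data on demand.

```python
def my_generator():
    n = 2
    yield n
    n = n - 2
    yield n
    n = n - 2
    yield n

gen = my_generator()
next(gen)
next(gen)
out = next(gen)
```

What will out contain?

Step 1: Trace through generator execution:
  Yield 1: n starts at 2, yield 2
  Yield 2: n = 2 - 2 = 0, yield 0
  Yield 3: n = 0 - 2 = -2, yield -2
Step 2: First next() gets 2, second next() gets the second value, third next() yields -2.
Therefore out = -2.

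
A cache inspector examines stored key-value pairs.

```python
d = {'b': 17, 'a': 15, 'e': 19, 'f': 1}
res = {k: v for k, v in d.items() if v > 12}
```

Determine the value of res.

Step 1: Filter items where value > 12:
  'b': 17 > 12: kept
  'a': 15 > 12: kept
  'e': 19 > 12: kept
  'f': 1 <= 12: removed
Therefore res = {'b': 17, 'a': 15, 'e': 19}.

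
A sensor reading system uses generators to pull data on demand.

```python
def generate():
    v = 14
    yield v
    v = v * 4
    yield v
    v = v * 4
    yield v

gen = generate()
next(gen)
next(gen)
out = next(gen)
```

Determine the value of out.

Step 1: Trace through generator execution:
  Yield 1: v starts at 14, yield 14
  Yield 2: v = 14 * 4 = 56, yield 56
  Yield 3: v = 56 * 4 = 224, yield 224
Step 2: First next() gets 14, second next() gets the second value, third next() yields 224.
Therefore out = 224.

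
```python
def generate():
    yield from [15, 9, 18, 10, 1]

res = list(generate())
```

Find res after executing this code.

Step 1: yield from delegates to the iterable, yielding each element.
Step 2: Collected values: [15, 9, 18, 10, 1].
Therefore res = [15, 9, 18, 10, 1].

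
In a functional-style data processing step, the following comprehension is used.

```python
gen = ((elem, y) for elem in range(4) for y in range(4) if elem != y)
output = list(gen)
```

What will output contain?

Step 1: Nested generator over range(4) x range(4) where elem != y:
  (0, 0): excluded (elem == y)
  (0, 1): included
  (0, 2): included
  (0, 3): included
  (1, 0): included
  (1, 1): excluded (elem == y)
  (1, 2): included
  (1, 3): included
  (2, 0): included
  (2, 1): included
  (2, 2): excluded (elem == y)
  (2, 3): included
  (3, 0): included
  (3, 1): included
  (3, 2): included
  (3, 3): excluded (elem == y)
Therefore output = [(0, 1), (0, 2), (0, 3), (1, 0), (1, 2), (1, 3), (2, 0), (2, 1), (2, 3), (3, 0), (3, 1), (3, 2)].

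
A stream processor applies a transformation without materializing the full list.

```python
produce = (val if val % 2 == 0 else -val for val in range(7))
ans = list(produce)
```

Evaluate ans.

Step 1: For each val in range(7), yield val if even, else -val:
  val=0: even, yield 0
  val=1: odd, yield -1
  val=2: even, yield 2
  val=3: odd, yield -3
  val=4: even, yield 4
  val=5: odd, yield -5
  val=6: even, yield 6
Therefore ans = [0, -1, 2, -3, 4, -5, 6].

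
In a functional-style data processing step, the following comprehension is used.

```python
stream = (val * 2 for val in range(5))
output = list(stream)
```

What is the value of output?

Step 1: For each val in range(5), compute val*2:
  val=0: 0*2 = 0
  val=1: 1*2 = 2
  val=2: 2*2 = 4
  val=3: 3*2 = 6
  val=4: 4*2 = 8
Therefore output = [0, 2, 4, 6, 8].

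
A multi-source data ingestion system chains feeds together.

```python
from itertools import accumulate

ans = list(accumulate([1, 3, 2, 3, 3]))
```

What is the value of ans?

Step 1: accumulate computes running sums:
  + 1 = 1
  + 3 = 4
  + 2 = 6
  + 3 = 9
  + 3 = 12
Therefore ans = [1, 4, 6, 9, 12].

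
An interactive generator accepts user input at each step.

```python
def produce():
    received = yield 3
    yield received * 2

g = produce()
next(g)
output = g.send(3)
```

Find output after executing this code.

Step 1: next(g) advances to first yield, producing 3.
Step 2: send(3) resumes, received = 3.
Step 3: yield received * 2 = 3 * 2 = 6.
Therefore output = 6.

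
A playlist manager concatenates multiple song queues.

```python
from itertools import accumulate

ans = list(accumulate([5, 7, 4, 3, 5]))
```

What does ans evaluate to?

Step 1: accumulate computes running sums:
  + 5 = 5
  + 7 = 12
  + 4 = 16
  + 3 = 19
  + 5 = 24
Therefore ans = [5, 12, 16, 19, 24].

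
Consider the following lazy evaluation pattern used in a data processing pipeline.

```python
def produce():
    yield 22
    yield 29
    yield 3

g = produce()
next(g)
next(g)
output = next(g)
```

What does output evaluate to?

Step 1: produce() creates a generator.
Step 2: next(g) yields 22 (consumed and discarded).
Step 3: next(g) yields 29 (consumed and discarded).
Step 4: next(g) yields 3, assigned to output.
Therefore output = 3.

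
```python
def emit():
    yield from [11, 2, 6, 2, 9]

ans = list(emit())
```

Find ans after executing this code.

Step 1: yield from delegates to the iterable, yielding each element.
Step 2: Collected values: [11, 2, 6, 2, 9].
Therefore ans = [11, 2, 6, 2, 9].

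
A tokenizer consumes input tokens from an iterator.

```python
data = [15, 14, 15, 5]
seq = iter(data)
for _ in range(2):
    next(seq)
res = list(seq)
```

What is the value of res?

Step 1: Create iterator over [15, 14, 15, 5].
Step 2: Advance 2 positions (consuming [15, 14]).
Step 3: list() collects remaining elements: [15, 5].
Therefore res = [15, 5].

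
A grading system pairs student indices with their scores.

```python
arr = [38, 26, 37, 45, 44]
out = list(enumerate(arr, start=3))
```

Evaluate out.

Step 1: enumerate with start=3:
  (3, 38)
  (4, 26)
  (5, 37)
  (6, 45)
  (7, 44)
Therefore out = [(3, 38), (4, 26), (5, 37), (6, 45), (7, 44)].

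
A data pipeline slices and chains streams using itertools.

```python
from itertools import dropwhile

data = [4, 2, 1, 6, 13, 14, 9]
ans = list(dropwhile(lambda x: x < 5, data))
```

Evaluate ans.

Step 1: dropwhile drops elements while < 5:
  4 < 5: dropped
  2 < 5: dropped
  1 < 5: dropped
  6: kept (dropping stopped)
Step 2: Remaining elements kept regardless of condition.
Therefore ans = [6, 13, 14, 9].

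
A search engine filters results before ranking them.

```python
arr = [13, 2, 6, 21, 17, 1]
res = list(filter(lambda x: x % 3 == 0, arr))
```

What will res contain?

Step 1: Filter elements divisible by 3:
  13 % 3 = 1: removed
  2 % 3 = 2: removed
  6 % 3 = 0: kept
  21 % 3 = 0: kept
  17 % 3 = 2: removed
  1 % 3 = 1: removed
Therefore res = [6, 21].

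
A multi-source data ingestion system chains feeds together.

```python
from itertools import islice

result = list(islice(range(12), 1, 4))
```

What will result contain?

Step 1: islice(range(12), 1, 4) takes elements at indices [1, 4).
Step 2: Elements: [1, 2, 3].
Therefore result = [1, 2, 3].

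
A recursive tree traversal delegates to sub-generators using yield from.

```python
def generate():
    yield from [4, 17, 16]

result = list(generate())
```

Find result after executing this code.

Step 1: yield from delegates to the iterable, yielding each element.
Step 2: Collected values: [4, 17, 16].
Therefore result = [4, 17, 16].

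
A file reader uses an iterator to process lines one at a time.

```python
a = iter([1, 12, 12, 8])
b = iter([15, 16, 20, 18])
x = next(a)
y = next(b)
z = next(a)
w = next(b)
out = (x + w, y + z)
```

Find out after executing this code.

Step 1: a iterates [1, 12, 12, 8], b iterates [15, 16, 20, 18].
Step 2: x = next(a) = 1, y = next(b) = 15.
Step 3: z = next(a) = 12, w = next(b) = 16.
Step 4: out = (1 + 16, 15 + 12) = (17, 27).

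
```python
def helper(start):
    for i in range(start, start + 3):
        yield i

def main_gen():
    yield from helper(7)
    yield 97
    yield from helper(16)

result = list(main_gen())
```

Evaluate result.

Step 1: main_gen() delegates to helper(7):
  yield 7
  yield 8
  yield 9
Step 2: yield 97
Step 3: Delegates to helper(16):
  yield 16
  yield 17
  yield 18
Therefore result = [7, 8, 9, 97, 16, 17, 18].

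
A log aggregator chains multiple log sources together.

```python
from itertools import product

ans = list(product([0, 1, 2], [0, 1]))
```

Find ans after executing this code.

Step 1: product([0, 1, 2], [0, 1]) gives all pairs:
  (0, 0)
  (0, 1)
  (1, 0)
  (1, 1)
  (2, 0)
  (2, 1)
Therefore ans = [(0, 0), (0, 1), (1, 0), (1, 1), (2, 0), (2, 1)].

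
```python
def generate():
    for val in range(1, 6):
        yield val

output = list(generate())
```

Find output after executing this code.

Step 1: The generator yields each value from range(1, 6).
Step 2: list() consumes all yields: [1, 2, 3, 4, 5].
Therefore output = [1, 2, 3, 4, 5].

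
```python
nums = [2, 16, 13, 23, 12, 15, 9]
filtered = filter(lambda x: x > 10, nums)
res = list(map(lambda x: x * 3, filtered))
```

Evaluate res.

Step 1: Filter nums for elements > 10:
  2: removed
  16: kept
  13: kept
  23: kept
  12: kept
  15: kept
  9: removed
Step 2: Map x * 3 on filtered [16, 13, 23, 12, 15]:
  16 -> 48
  13 -> 39
  23 -> 69
  12 -> 36
  15 -> 45
Therefore res = [48, 39, 69, 36, 45].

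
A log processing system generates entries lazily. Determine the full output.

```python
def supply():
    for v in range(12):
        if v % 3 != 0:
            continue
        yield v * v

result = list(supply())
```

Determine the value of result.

Step 1: Only yield v**2 when v is divisible by 3:
  v=0: 0 % 3 == 0, yield 0**2 = 0
  v=3: 3 % 3 == 0, yield 3**2 = 9
  v=6: 6 % 3 == 0, yield 6**2 = 36
  v=9: 9 % 3 == 0, yield 9**2 = 81
Therefore result = [0, 9, 36, 81].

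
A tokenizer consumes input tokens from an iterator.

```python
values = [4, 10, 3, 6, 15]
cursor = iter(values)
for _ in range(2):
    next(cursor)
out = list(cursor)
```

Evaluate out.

Step 1: Create iterator over [4, 10, 3, 6, 15].
Step 2: Advance 2 positions (consuming [4, 10]).
Step 3: list() collects remaining elements: [3, 6, 15].
Therefore out = [3, 6, 15].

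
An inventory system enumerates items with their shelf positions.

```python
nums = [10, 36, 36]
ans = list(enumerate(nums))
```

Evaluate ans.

Step 1: enumerate pairs each element with its index:
  (0, 10)
  (1, 36)
  (2, 36)
Therefore ans = [(0, 10), (1, 36), (2, 36)].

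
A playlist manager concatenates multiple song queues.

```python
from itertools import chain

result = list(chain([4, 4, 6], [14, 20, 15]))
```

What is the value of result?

Step 1: chain() concatenates iterables: [4, 4, 6] + [14, 20, 15].
Therefore result = [4, 4, 6, 14, 20, 15].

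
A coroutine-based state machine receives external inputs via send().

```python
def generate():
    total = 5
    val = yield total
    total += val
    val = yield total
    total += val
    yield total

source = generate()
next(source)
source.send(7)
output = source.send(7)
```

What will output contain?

Step 1: next() -> yield total=5.
Step 2: send(7) -> val=7, total = 5+7 = 12, yield 12.
Step 3: send(7) -> val=7, total = 12+7 = 19, yield 19.
Therefore output = 19.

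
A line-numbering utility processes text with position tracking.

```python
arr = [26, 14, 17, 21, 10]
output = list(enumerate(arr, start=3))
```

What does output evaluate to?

Step 1: enumerate with start=3:
  (3, 26)
  (4, 14)
  (5, 17)
  (6, 21)
  (7, 10)
Therefore output = [(3, 26), (4, 14), (5, 17), (6, 21), (7, 10)].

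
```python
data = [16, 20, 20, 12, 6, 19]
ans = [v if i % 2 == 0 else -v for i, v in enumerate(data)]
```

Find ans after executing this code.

Step 1: For each (i, v), keep v if i is even, negate if odd:
  i=0 (even): keep 16
  i=1 (odd): negate to -20
  i=2 (even): keep 20
  i=3 (odd): negate to -12
  i=4 (even): keep 6
  i=5 (odd): negate to -19
Therefore ans = [16, -20, 20, -12, 6, -19].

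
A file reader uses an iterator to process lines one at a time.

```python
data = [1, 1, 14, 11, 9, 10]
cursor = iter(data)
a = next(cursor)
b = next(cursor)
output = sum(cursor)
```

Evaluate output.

Step 1: Create iterator over [1, 1, 14, 11, 9, 10].
Step 2: a = next() = 1, b = next() = 1.
Step 3: sum() of remaining [14, 11, 9, 10] = 44.
Therefore output = 44.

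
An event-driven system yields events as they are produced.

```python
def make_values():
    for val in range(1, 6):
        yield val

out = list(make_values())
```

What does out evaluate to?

Step 1: The generator yields each value from range(1, 6).
Step 2: list() consumes all yields: [1, 2, 3, 4, 5].
Therefore out = [1, 2, 3, 4, 5].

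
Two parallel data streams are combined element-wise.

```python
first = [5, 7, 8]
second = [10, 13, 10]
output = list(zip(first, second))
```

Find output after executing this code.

Step 1: zip pairs elements at same index:
  Index 0: (5, 10)
  Index 1: (7, 13)
  Index 2: (8, 10)
Therefore output = [(5, 10), (7, 13), (8, 10)].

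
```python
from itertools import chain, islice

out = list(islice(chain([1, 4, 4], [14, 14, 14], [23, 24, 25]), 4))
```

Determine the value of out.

Step 1: chain([1, 4, 4], [14, 14, 14], [23, 24, 25]) = [1, 4, 4, 14, 14, 14, 23, 24, 25].
Step 2: islice takes first 4 elements: [1, 4, 4, 14].
Therefore out = [1, 4, 4, 14].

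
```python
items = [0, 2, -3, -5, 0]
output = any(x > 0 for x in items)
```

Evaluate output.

Step 1: Check x > 0 for each element in [0, 2, -3, -5, 0]:
  0 > 0: False
  2 > 0: True
  -3 > 0: False
  -5 > 0: False
  0 > 0: False
Step 2: any() returns True.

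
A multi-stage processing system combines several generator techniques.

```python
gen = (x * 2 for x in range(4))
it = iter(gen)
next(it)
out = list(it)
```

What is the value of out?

Step 1: Generator produces [0, 2, 4, 6].
Step 2: next(it) consumes first element (0).
Step 3: list(it) collects remaining: [2, 4, 6].
Therefore out = [2, 4, 6].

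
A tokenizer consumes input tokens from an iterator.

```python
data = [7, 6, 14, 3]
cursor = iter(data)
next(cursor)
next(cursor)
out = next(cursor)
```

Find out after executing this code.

Step 1: Create iterator over [7, 6, 14, 3].
Step 2: next() consumes 7.
Step 3: next() consumes 6.
Step 4: next() returns 14.
Therefore out = 14.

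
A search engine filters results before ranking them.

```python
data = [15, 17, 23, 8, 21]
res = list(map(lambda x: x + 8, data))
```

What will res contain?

Step 1: Apply lambda x: x + 8 to each element:
  15 -> 23
  17 -> 25
  23 -> 31
  8 -> 16
  21 -> 29
Therefore res = [23, 25, 31, 16, 29].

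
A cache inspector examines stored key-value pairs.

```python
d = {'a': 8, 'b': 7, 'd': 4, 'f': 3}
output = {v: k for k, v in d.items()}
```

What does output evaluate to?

Step 1: Invert dict (swap keys and values):
  'a': 8 -> 8: 'a'
  'b': 7 -> 7: 'b'
  'd': 4 -> 4: 'd'
  'f': 3 -> 3: 'f'
Therefore output = {8: 'a', 7: 'b', 4: 'd', 3: 'f'}.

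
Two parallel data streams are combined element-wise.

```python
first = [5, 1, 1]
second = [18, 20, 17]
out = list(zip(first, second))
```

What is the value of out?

Step 1: zip pairs elements at same index:
  Index 0: (5, 18)
  Index 1: (1, 20)
  Index 2: (1, 17)
Therefore out = [(5, 18), (1, 20), (1, 17)].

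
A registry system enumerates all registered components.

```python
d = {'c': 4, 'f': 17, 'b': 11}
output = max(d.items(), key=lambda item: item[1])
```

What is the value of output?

Step 1: Find item with maximum value:
  ('c', 4)
  ('f', 17)
  ('b', 11)
Step 2: Maximum value is 17 at key 'f'.
Therefore output = ('f', 17).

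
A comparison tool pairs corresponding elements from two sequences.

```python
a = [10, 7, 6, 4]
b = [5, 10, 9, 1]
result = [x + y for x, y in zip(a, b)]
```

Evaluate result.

Step 1: Add corresponding elements:
  10 + 5 = 15
  7 + 10 = 17
  6 + 9 = 15
  4 + 1 = 5
Therefore result = [15, 17, 15, 5].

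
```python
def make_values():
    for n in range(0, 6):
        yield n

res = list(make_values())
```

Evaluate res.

Step 1: The generator yields each value from range(0, 6).
Step 2: list() consumes all yields: [0, 1, 2, 3, 4, 5].
Therefore res = [0, 1, 2, 3, 4, 5].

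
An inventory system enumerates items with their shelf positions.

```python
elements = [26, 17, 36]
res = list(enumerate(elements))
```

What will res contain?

Step 1: enumerate pairs each element with its index:
  (0, 26)
  (1, 17)
  (2, 36)
Therefore res = [(0, 26), (1, 17), (2, 36)].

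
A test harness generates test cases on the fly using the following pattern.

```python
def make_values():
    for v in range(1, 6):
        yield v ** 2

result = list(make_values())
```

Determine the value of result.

Step 1: For each v in range(1, 6), yield v**2:
  v=1: yield 1**2 = 1
  v=2: yield 2**2 = 4
  v=3: yield 3**2 = 9
  v=4: yield 4**2 = 16
  v=5: yield 5**2 = 25
Therefore result = [1, 4, 9, 16, 25].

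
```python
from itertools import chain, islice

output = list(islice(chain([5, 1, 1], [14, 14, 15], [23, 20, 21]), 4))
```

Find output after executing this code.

Step 1: chain([5, 1, 1], [14, 14, 15], [23, 20, 21]) = [5, 1, 1, 14, 14, 15, 23, 20, 21].
Step 2: islice takes first 4 elements: [5, 1, 1, 14].
Therefore output = [5, 1, 1, 14].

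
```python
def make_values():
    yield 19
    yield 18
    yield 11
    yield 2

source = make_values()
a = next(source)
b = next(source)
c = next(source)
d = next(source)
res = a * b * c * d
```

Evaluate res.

Step 1: Create generator and consume all values:
  a = next(source) = 19
  b = next(source) = 18
  c = next(source) = 11
  d = next(source) = 2
Step 2: res = 19 * 18 * 11 * 2 = 7524.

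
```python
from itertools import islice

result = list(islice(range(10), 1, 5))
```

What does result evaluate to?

Step 1: islice(range(10), 1, 5) takes elements at indices [1, 5).
Step 2: Elements: [1, 2, 3, 4].
Therefore result = [1, 2, 3, 4].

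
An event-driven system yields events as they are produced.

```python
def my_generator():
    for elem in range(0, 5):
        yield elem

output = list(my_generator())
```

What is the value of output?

Step 1: The generator yields each value from range(0, 5).
Step 2: list() consumes all yields: [0, 1, 2, 3, 4].
Therefore output = [0, 1, 2, 3, 4].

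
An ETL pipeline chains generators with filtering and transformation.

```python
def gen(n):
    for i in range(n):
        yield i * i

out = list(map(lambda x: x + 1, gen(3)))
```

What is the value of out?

Step 1: gen(3) yields squares: [0, 1, 4].
Step 2: map adds 1 to each: [1, 2, 5].
Therefore out = [1, 2, 5].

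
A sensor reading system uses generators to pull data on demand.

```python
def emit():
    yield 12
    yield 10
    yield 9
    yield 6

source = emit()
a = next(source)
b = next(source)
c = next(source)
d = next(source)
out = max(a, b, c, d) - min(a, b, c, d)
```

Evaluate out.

Step 1: Create generator and consume all values:
  a = next(source) = 12
  b = next(source) = 10
  c = next(source) = 9
  d = next(source) = 6
Step 2: max = 12, min = 6, out = 12 - 6 = 6.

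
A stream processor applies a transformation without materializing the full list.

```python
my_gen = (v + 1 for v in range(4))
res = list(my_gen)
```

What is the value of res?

Step 1: For each v in range(4), compute v+1:
  v=0: 0+1 = 1
  v=1: 1+1 = 2
  v=2: 2+1 = 3
  v=3: 3+1 = 4
Therefore res = [1, 2, 3, 4].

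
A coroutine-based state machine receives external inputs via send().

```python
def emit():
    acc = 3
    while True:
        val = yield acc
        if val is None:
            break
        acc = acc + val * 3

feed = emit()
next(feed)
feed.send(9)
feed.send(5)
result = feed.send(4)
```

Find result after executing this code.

Step 1: next() -> yield acc=3.
Step 2: send(9) -> val=9, acc = 3 + 9*3 = 30, yield 30.
Step 3: send(5) -> val=5, acc = 30 + 5*3 = 45, yield 45.
Step 4: send(4) -> val=4, acc = 45 + 4*3 = 57, yield 57.
Therefore result = 57.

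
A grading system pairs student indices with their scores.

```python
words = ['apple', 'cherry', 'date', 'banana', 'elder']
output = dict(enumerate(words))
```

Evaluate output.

Step 1: enumerate pairs indices with words:
  0 -> 'apple'
  1 -> 'cherry'
  2 -> 'date'
  3 -> 'banana'
  4 -> 'elder'
Therefore output = {0: 'apple', 1: 'cherry', 2: 'date', 3: 'banana', 4: 'elder'}.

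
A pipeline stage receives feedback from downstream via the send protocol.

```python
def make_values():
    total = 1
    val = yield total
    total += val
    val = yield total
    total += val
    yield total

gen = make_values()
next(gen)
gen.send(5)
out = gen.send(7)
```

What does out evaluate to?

Step 1: next() -> yield total=1.
Step 2: send(5) -> val=5, total = 1+5 = 6, yield 6.
Step 3: send(7) -> val=7, total = 6+7 = 13, yield 13.
Therefore out = 13.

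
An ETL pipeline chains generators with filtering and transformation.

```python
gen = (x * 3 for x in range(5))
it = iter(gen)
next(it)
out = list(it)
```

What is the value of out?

Step 1: Generator produces [0, 3, 6, 9, 12].
Step 2: next(it) consumes first element (0).
Step 3: list(it) collects remaining: [3, 6, 9, 12].
Therefore out = [3, 6, 9, 12].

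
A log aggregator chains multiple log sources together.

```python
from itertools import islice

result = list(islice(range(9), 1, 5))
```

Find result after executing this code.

Step 1: islice(range(9), 1, 5) takes elements at indices [1, 5).
Step 2: Elements: [1, 2, 3, 4].
Therefore result = [1, 2, 3, 4].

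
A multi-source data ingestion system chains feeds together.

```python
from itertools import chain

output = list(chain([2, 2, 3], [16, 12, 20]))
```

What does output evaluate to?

Step 1: chain() concatenates iterables: [2, 2, 3] + [16, 12, 20].
Therefore output = [2, 2, 3, 16, 12, 20].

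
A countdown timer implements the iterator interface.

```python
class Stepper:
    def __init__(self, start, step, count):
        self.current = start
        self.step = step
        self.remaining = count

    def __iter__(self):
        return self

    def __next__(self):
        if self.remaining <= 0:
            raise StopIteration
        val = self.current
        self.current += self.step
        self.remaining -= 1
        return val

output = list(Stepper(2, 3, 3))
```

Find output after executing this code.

Step 1: Stepper starts at 2, increments by 3, for 3 steps:
  Yield 2, then current += 3
  Yield 5, then current += 3
  Yield 8, then current += 3
Therefore output = [2, 5, 8].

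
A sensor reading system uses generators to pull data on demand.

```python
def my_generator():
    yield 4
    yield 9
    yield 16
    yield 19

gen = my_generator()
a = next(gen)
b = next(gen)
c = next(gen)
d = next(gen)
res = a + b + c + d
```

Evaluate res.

Step 1: Create generator and consume all values:
  a = next(gen) = 4
  b = next(gen) = 9
  c = next(gen) = 16
  d = next(gen) = 19
Step 2: res = 4 + 9 + 16 + 19 = 48.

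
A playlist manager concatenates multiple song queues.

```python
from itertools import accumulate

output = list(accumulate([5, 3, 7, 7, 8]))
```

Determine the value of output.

Step 1: accumulate computes running sums:
  + 5 = 5
  + 3 = 8
  + 7 = 15
  + 7 = 22
  + 8 = 30
Therefore output = [5, 8, 15, 22, 30].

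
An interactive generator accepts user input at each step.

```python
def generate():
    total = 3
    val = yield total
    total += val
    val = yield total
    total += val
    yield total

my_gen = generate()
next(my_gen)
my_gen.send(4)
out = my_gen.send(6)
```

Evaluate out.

Step 1: next() -> yield total=3.
Step 2: send(4) -> val=4, total = 3+4 = 7, yield 7.
Step 3: send(6) -> val=6, total = 7+6 = 13, yield 13.
Therefore out = 13.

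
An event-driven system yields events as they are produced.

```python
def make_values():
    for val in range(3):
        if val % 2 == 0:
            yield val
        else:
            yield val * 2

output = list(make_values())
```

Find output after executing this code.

Step 1: For each val in range(3), yield val if even, else val*2:
  val=0 (even): yield 0
  val=1 (odd): yield 1*2 = 2
  val=2 (even): yield 2
Therefore output = [0, 2, 2].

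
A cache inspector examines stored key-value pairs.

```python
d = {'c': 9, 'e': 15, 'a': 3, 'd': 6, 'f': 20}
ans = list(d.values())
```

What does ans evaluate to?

Step 1: d.values() returns the dictionary values in insertion order.
Therefore ans = [9, 15, 3, 6, 20].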